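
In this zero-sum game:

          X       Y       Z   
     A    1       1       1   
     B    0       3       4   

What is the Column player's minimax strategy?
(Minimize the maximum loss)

Column should play X, value = 1

Work:
Column player minimizes Row's maximum payoff:
Column X: max payoff to Row = 1
Column Y: max payoff to Row = 3
Column Z: max payoff to Row = 4
Minimum is 1, achieved by column X.
Minimax strategy: X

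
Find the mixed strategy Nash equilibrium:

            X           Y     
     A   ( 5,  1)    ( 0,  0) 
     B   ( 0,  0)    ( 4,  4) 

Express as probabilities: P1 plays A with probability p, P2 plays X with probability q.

p = 0.8, q = 0.4444

Work:
Find probabilities that make opponent indifferent:
P2 chooses q to make P1 indifferent between A and B
P1 chooses p to make P2 indifferent between X and Y
Mixed NE: P1 plays (A: 0.8, B: 0.2), P2 plays (X: 0.4444, Y: 0.5556)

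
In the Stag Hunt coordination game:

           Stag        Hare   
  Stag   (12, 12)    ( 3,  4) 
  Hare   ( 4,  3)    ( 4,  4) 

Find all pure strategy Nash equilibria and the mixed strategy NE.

Pure NE: (Stag, Stag) and (Hare, Hare); Mixed NE: p = 0.1111, q = 0.1111

Work:
Check pure NE:
(Stag, Stag): (12, 12) - no unilateral deviation beneficial
(Hare, Hare): (4, 4) - no unilateral deviation beneficial
Mixed NE: P1 plays Stag with p = 0.1111, P2 plays Stag with q = 0.1111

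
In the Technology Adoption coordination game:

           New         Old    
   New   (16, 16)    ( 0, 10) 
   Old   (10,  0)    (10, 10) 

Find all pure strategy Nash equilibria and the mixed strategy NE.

Pure NE: (New, New) and (Old, Old); Mixed NE: p = 0.625, q = 0.625

Work:
Check pure NE:
(New, New): (16, 16) - no unilateral deviation beneficial
(Old, Old): (10, 10) - no unilateral deviation beneficial
Mixed NE: P1 plays New with p = 0.625, P2 plays New with q = 0.625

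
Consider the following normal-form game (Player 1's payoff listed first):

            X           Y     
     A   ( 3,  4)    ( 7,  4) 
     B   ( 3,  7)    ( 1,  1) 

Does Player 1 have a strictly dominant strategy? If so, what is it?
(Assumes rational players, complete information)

No strictly dominant strategy exists for Player 1

Work:
A strategy strictly dominates another if it gives a strictly higher payoff against every opponent action. Compare each pair of P1's strategies column-by-column:
  A vs B: [3 vs 3, 7 vs 1] → A does not strictly dominate B (column X: 3 ≤ 3)
  B vs A: [3 vs 3, 1 vs 7] → B does not strictly dominate A (column X: 3 ≤ 3)
No single strategy strictly dominates all others → no strictly dominant strategy.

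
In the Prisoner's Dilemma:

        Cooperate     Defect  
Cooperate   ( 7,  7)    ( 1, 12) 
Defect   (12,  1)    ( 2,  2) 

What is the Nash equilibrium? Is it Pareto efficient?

(Defect, Defect) is NE; not Pareto efficient

Work:
Defect dominates Cooperate for both players:
If P2 cooperates: Defect (12) > Cooperate (7)
If P2 defects: Defect (2) > Cooperate (1)
NE: (Defect, Defect) with payoff (2, 2)
But (Cooperate, Cooperate) = (7, 7) Pareto dominates (2, 2)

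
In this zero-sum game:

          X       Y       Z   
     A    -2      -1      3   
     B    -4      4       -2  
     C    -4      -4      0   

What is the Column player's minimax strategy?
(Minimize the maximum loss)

Column should play X, value = -2

Work:
Column player minimizes Row's maximum payoff:
Column X: max payoff to Row = -2
Column Y: max payoff to Row = 4
Column Z: max payoff to Row = 3
Minimum is -2, achieved by column X.
Minimax strategy: X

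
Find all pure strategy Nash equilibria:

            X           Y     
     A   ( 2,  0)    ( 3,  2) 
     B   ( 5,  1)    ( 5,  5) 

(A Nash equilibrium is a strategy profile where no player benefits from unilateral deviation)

Nash equilibrium: (B, Y)

Work:
Best responses:
  P1 vs X: payoffs [2, 5] → best response B (payoff 5)
  P1 vs Y: payoffs [3, 5] → best response B (payoff 5)
  P2 vs A: payoffs [0, 2] → best response Y (payoff 2)
  P2 vs B: payoffs [1, 5] → best response Y (payoff 5)
Mutual best responses: (B,Y) → Nash equilibria.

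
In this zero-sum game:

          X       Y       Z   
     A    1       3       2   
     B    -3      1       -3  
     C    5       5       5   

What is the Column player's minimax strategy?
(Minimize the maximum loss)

Column should play X or Y or Z (all achieve the minimum), value = 5

Work:
Column player minimizes Row's maximum payoff:
Column X: max payoff to Row = 5
Column Y: max payoff to Row = 5
Column Z: max payoff to Row = 5
Minimum is 5, achieved by columns X, Y, Z (tied).
Each of X or Y or Z is a minimax strategy.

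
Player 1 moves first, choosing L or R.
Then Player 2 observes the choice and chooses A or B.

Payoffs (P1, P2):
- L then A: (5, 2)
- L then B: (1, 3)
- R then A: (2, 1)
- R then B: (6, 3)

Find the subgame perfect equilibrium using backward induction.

P1 plays R, P2 plays B after L and B after R; Payoff (6, 3)

Work:
Backward induction:
After L: P2 chooses B → P1 gets 1
After R: P2 chooses B → P1 gets 6
P1 chooses R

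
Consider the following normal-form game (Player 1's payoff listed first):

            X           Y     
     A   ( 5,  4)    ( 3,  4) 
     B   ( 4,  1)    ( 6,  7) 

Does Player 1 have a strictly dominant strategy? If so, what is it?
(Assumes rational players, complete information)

No strictly dominant strategy exists for Player 1

Work:
A strategy strictly dominates another if it gives a strictly higher payoff against every opponent action. Compare each pair of P1's strategies column-by-column:
  A vs B: [5 vs 4, 3 vs 6] → A does not strictly dominate B (column Y: 3 ≤ 6)
  B vs A: [4 vs 5, 6 vs 3] → B does not strictly dominate A (column X: 4 ≤ 5)
No single strategy strictly dominates all others → no strictly dominant strategy.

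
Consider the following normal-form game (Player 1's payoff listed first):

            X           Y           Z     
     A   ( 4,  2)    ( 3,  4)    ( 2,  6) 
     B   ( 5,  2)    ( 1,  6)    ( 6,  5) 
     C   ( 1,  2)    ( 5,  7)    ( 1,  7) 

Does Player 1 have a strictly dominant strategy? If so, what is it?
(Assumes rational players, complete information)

No strictly dominant strategy exists for Player 1

Work:
A strategy strictly dominates another if it gives a strictly higher payoff against every opponent action. Compare each pair of P1's strategies column-by-column:
  A vs B: [4 vs 5, 3 vs 1, 2 vs 6] → A does not strictly dominate B (column X: 4 ≤ 5)
  A vs C: [4 vs 1, 3 vs 5, 2 vs 1] → A does not strictly dominate C (column Y: 3 ≤ 5)
  B vs A: [5 vs 4, 1 vs 3, 6 vs 2] → B does not strictly dominate A (column Y: 1 ≤ 3)
  B vs C: [5 vs 1, 1 vs 5, 6 vs 1] → B does not strictly dominate C (column Y: 1 ≤ 5)
  C vs A: [1 vs 4, 5 vs 3, 1 vs 2] → C does not strictly dominate A (column X: 1 ≤ 4)
  C vs B: [1 vs 5, 5 vs 1, 1 vs 6] → C does not strictly dominate B (column X: 1 ≤ 5)
No single strategy strictly dominates all others → no strictly dominant strategy.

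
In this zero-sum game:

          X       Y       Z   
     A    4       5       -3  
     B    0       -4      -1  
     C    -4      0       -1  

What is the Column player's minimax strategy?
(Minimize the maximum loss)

Column should play Z, value = -1

Work:
Column player minimizes Row's maximum payoff:
Column X: max payoff to Row = 4
Column Y: max payoff to Row = 5
Column Z: max payoff to Row = -1
Minimum is -1, achieved by column Z.
Minimax strategy: Z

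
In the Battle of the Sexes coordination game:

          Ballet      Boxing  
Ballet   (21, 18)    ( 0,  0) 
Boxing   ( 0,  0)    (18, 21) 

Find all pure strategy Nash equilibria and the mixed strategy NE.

Pure NE: (Ballet, Ballet) and (Boxing, Boxing); Mixed NE: p = 0.5385, q = 0.4615

Work:
Check pure NE:
(Ballet, Ballet): (21, 18) - no unilateral deviation beneficial
(Boxing, Boxing): (18, 21) - no unilateral deviation beneficial
Mixed NE: P1 plays Ballet with p = 0.5385, P2 plays Ballet with q = 0.4615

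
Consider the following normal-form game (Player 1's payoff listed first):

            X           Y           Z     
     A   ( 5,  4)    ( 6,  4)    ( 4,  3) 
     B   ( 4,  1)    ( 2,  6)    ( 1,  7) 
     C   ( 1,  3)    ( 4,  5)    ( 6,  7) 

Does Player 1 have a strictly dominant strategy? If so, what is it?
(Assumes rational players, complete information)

No strictly dominant strategy exists for Player 1

Work:
A strategy strictly dominates another if it gives a strictly higher payoff against every opponent action. Compare each pair of P1's strategies column-by-column:
  A vs B: [5 vs 4, 6 vs 2, 4 vs 1] → A strictly dominates B
  A vs C: [5 vs 1, 6 vs 4, 4 vs 6] → A does not strictly dominate C (column Z: 4 ≤ 6)
  B vs A: [4 vs 5, 2 vs 6, 1 vs 4] → B does not strictly dominate A (column X: 4 ≤ 5)
  B vs C: [4 vs 1, 2 vs 4, 1 vs 6] → B does not strictly dominate C (column Y: 2 ≤ 4)
  C vs A: [1 vs 5, 4 vs 6, 6 vs 4] → C does not strictly dominate A (column X: 1 ≤ 5)
  C vs B: [1 vs 4, 4 vs 2, 6 vs 1] → C does not strictly dominate B (column X: 1 ≤ 4)
No single strategy strictly dominates all others → no strictly dominant strategy.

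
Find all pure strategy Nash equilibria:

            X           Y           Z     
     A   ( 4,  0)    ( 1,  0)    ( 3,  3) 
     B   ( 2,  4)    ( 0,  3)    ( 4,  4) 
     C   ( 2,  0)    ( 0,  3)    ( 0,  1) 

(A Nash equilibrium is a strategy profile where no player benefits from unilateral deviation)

Nash equilibrium: (B, Z)

Work:
Best responses:
  P1 vs X: payoffs [4, 2, 2] → best response A (payoff 4)
  P1 vs Y: payoffs [1, 0, 0] → best response A (payoff 1)
  P1 vs Z: payoffs [3, 4, 0] → best response B (payoff 4)
  P2 vs A: payoffs [0, 0, 3] → best response Z (payoff 3)
  P2 vs B: payoffs [4, 3, 4] → best response X/Z (payoff 4)
  P2 vs C: payoffs [0, 3, 1] → best response Y (payoff 3)
Mutual best responses: (B,Z) → Nash equilibria.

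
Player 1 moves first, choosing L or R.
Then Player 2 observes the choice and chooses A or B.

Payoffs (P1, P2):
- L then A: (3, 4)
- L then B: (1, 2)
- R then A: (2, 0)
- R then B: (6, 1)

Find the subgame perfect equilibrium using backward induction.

P1 plays R, P2 plays A after L and B after R; Payoff (6, 1)

Work:
Backward induction:
After L: P2 chooses A → P1 gets 3
After R: P2 chooses B → P1 gets 6
P1 chooses R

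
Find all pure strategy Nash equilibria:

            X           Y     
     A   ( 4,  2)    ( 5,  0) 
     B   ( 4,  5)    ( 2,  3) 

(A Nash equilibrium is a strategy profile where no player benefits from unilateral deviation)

Nash equilibrium: (A, X), (B, X)

Work:
Best responses:
  P1 vs X: payoffs [4, 4] → best response A/B (payoff 4)
  P1 vs Y: payoffs [5, 2] → best response A (payoff 5)
  P2 vs A: payoffs [2, 0] → best response X (payoff 2)
  P2 vs B: payoffs [5, 3] → best response X (payoff 5)
Mutual best responses: (A,X), (B,X) → Nash equilibria.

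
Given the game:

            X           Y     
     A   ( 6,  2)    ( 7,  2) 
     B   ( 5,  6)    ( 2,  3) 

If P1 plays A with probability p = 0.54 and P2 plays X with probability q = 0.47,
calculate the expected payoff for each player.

E[P1] = 5.0948, E[P2] = 3.1086

Work:
E[P1] = p·q·π₁(A,X) + p·(1-q)·π₁(A,Y) + (1-p)·q·π₁(B,X) + (1-p)·(1-q)·π₁(B,Y)
= 0.54·0.47·6 + 0.54·0.53·7 + 0.46·0.47·5 + 0.46·0.53·2
= 5.0948

E[P2] = 3.1086 (similar calculation)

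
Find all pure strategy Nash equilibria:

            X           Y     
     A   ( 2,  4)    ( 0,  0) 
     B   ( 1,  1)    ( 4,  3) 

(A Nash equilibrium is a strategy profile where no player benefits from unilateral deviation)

Nash equilibrium: (A, X), (B, Y)

Work:
Best responses:
  P1 vs X: payoffs [2, 1] → best response A (payoff 2)
  P1 vs Y: payoffs [0, 4] → best response B (payoff 4)
  P2 vs A: payoffs [4, 0] → best response X (payoff 4)
  P2 vs B: payoffs [1, 3] → best response Y (payoff 3)
Mutual best responses: (A,X), (B,Y) → Nash equilibria.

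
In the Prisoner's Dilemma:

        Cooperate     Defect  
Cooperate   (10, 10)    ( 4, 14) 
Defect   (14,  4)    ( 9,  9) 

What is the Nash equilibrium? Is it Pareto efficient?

(Defect, Defect) is NE; not Pareto efficient

Work:
Defect dominates Cooperate for both players:
If P2 cooperates: Defect (14) > Cooperate (10)
If P2 defects: Defect (9) > Cooperate (4)
NE: (Defect, Defect) with payoff (9, 9)
But (Cooperate, Cooperate) = (10, 10) Pareto dominates (9, 9)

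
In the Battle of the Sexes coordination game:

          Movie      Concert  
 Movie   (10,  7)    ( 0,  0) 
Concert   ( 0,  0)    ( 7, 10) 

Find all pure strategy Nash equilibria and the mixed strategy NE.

Pure NE: (Movie, Movie) and (Concert, Concert); Mixed NE: p = 0.5882, q = 0.4118

Work:
Check pure NE:
(Movie, Movie): (10, 7) - no unilateral deviation beneficial
(Concert, Concert): (7, 10) - no unilateral deviation beneficial
Mixed NE: P1 plays Movie with p = 0.5882, P2 plays Movie with q = 0.4118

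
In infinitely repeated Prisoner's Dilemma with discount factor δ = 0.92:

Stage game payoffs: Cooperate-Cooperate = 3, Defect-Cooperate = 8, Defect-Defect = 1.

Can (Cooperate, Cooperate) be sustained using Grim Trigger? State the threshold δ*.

δ* = 0.7143; since δ = 0.92 ≥ 0.7143, cooperation can be sustained

Work:
For Grim Trigger:
Cooperate forever: 3/(1-δ)
Defect then punished: 8 + 1·δ/(1-δ)
Need: 3/(1-δ) ≥ 8 + 1·δ/(1-δ)
Solving: δ ≥ (T-R)/(T-P) = (8-3)/(8-1) = 0.7143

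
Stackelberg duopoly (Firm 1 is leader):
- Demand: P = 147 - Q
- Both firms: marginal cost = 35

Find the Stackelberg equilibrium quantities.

q₁* (leader) = 56.0, q₂* (follower) = 28.0

Work:
Follower's reaction: q₂ = (a - c - q₁)/2
Leader substitutes: π₁ = q₁·(a - q₁ - (a-c-q₁)/2 - c)
FOC: q₁* = (147 - 35)/2 = 56.00
Then: q₂* = (147 - 35 - 56.0)/2 = 28.00
Leader has first-mover advantage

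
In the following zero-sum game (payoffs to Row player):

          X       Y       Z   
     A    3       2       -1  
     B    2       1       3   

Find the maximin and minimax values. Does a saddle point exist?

Maximin = 1, Minimax = 2, Saddle: False

Work:
Row minimums: [-1, 1] → maximin = 1
Column maximums: [3, 2, 3] → minimax = 2
No saddle point (maximin ≠ minimax). Mixed strategy needed.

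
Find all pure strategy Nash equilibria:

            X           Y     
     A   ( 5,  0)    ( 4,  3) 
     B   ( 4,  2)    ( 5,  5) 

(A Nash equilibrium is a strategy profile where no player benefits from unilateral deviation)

Nash equilibrium: (B, Y)

Work:
Best responses:
  P1 vs X: payoffs [5, 4] → best response A (payoff 5)
  P1 vs Y: payoffs [4, 5] → best response B (payoff 5)
  P2 vs A: payoffs [0, 3] → best response Y (payoff 3)
  P2 vs B: payoffs [2, 5] → best response Y (payoff 5)
Mutual best responses: (B,Y) → Nash equilibria.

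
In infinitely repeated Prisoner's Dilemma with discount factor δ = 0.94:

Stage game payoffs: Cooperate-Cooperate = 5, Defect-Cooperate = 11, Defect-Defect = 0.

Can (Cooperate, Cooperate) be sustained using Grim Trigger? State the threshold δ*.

δ* = 0.5455; since δ = 0.94 ≥ 0.5455, cooperation can be sustained

Work:
For Grim Trigger:
Cooperate forever: 5/(1-δ)
Defect then punished: 11 + 0·δ/(1-δ)
Need: 5/(1-δ) ≥ 11 + 0·δ/(1-δ)
Solving: δ ≥ (T-R)/(T-P) = (11-5)/(11-0) = 0.5455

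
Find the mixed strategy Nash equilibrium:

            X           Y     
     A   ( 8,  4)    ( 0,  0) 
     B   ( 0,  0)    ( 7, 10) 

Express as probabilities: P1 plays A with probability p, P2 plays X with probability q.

p = 0.7143, q = 0.4667

Work:
Find probabilities that make opponent indifferent:
P2 chooses q to make P1 indifferent between A and B
P1 chooses p to make P2 indifferent between X and Y
Mixed NE: P1 plays (A: 0.7143, B: 0.2857), P2 plays (X: 0.4667, Y: 0.5333)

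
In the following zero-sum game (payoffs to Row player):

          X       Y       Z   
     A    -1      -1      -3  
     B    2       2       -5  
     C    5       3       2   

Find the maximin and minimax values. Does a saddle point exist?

Maximin = 2, Minimax = 2, Saddle: True

Work:
Row minimums: [-3, -5, 2] → maximin = 2
Column maximums: [5, 3, 2] → minimax = 2
Saddle point exists! Game value = 2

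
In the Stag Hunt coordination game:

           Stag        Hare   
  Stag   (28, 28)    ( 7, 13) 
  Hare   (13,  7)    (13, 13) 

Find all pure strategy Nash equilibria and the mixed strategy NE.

Pure NE: (Stag, Stag) and (Hare, Hare); Mixed NE: p = 0.2857, q = 0.2857

Work:
Check pure NE:
(Stag, Stag): (28, 28) - no unilateral deviation beneficial
(Hare, Hare): (13, 13) - no unilateral deviation beneficial
Mixed NE: P1 plays Stag with p = 0.2857, P2 plays Stag with q = 0.2857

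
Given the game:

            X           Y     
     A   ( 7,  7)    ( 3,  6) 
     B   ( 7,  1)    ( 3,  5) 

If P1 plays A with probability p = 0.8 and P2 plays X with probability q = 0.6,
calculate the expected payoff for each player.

E[P1] = 5.4, E[P2] = 5.8

Work:
E[P1] = p·q·π₁(A,X) + p·(1-q)·π₁(A,Y) + (1-p)·q·π₁(B,X) + (1-p)·(1-q)·π₁(B,Y)
= 0.8·0.6·7 + 0.8·0.4·3 + 0.2·0.6·7 + 0.2·0.4·3
= 5.4

E[P2] = 5.8 (similar calculation)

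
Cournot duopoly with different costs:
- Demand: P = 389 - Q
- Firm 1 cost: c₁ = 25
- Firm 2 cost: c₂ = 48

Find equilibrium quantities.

q₁* = 129.0, q₂* = 106.0

Work:
Reaction: q₁ = (389 - 25 - q₂)/2
Reaction: q₂ = (389 - 48 - q₁)/2
Solve simultaneously:
q₁* = (389 - 2×25 + 48)/3 = 129.0
q₂* = (389 - 2×48 + 25)/3 = 106.0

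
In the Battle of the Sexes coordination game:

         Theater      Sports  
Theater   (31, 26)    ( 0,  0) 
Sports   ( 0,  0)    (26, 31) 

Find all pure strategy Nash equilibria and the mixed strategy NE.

Pure NE: (Theater, Theater) and (Sports, Sports); Mixed NE: p = 0.5439, q = 0.4561

Work:
Check pure NE:
(Theater, Theater): (31, 26) - no unilateral deviation beneficial
(Sports, Sports): (26, 31) - no unilateral deviation beneficial
Mixed NE: P1 plays Theater with p = 0.5439, P2 plays Theater with q = 0.4561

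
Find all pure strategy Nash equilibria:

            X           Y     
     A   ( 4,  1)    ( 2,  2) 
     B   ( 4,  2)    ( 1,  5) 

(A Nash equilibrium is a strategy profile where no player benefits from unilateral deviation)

Nash equilibrium: (A, Y)

Work:
Best responses:
  P1 vs X: payoffs [4, 4] → best response A/B (payoff 4)
  P1 vs Y: payoffs [2, 1] → best response A (payoff 2)
  P2 vs A: payoffs [1, 2] → best response Y (payoff 2)
  P2 vs B: payoffs [2, 5] → best response Y (payoff 5)
Mutual best responses: (A,Y) → Nash equilibria.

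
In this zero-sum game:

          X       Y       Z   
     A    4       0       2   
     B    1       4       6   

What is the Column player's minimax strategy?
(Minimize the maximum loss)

Column should play X or Y (all achieve the minimum), value = 4

Work:
Column player minimizes Row's maximum payoff:
Column X: max payoff to Row = 4
Column Y: max payoff to Row = 4
Column Z: max payoff to Row = 6
Minimum is 4, achieved by columns X, Y (tied).
Each of X or Y is a minimax strategy.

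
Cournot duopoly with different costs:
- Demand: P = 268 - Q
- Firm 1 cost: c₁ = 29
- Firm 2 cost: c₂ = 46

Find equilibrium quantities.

q₁* = 85.33, q₂* = 68.33

Work:
Reaction: q₁ = (268 - 29 - q₂)/2
Reaction: q₂ = (268 - 46 - q₁)/2
Solve simultaneously:
q₁* = (268 - 2×29 + 46)/3 = 85.33
q₂* = (268 - 2×46 + 29)/3 = 68.33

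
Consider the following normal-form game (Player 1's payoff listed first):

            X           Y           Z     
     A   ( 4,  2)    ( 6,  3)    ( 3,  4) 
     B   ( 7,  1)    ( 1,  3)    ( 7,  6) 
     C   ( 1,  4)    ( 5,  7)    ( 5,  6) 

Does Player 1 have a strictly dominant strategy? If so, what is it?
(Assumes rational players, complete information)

No strictly dominant strategy exists for Player 1

Work:
A strategy strictly dominates another if it gives a strictly higher payoff against every opponent action. Compare each pair of P1's strategies column-by-column:
  A vs B: [4 vs 7, 6 vs 1, 3 vs 7] → A does not strictly dominate B (column X: 4 ≤ 7)
  A vs C: [4 vs 1, 6 vs 5, 3 vs 5] → A does not strictly dominate C (column Z: 3 ≤ 5)
  B vs A: [7 vs 4, 1 vs 6, 7 vs 3] → B does not strictly dominate A (column Y: 1 ≤ 6)
  B vs C: [7 vs 1, 1 vs 5, 7 vs 5] → B does not strictly dominate C (column Y: 1 ≤ 5)
  C vs A: [1 vs 4, 5 vs 6, 5 vs 3] → C does not strictly dominate A (column X: 1 ≤ 4)
  C vs B: [1 vs 7, 5 vs 1, 5 vs 7] → C does not strictly dominate B (column X: 1 ≤ 7)
No single strategy strictly dominates all others → no strictly dominant strategy.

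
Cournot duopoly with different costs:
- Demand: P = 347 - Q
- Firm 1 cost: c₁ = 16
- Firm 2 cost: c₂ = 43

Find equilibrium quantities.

q₁* = 119.33, q₂* = 92.33

Work:
Reaction: q₁ = (347 - 16 - q₂)/2
Reaction: q₂ = (347 - 43 - q₁)/2
Solve simultaneously:
q₁* = (347 - 2×16 + 43)/3 = 119.33
q₂* = (347 - 2×43 + 16)/3 = 92.33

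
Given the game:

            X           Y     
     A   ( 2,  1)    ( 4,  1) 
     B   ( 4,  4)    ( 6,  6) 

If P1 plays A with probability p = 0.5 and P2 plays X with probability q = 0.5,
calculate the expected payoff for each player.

E[P1] = 4.0, E[P2] = 3.0

Work:
E[P1] = p·q·π₁(A,X) + p·(1-q)·π₁(A,Y) + (1-p)·q·π₁(B,X) + (1-p)·(1-q)·π₁(B,Y)
= 0.5·0.5·2 + 0.5·0.5·4 + 0.5·0.5·4 + 0.5·0.5·6
= 4.0

E[P2] = 3.0 (similar calculation)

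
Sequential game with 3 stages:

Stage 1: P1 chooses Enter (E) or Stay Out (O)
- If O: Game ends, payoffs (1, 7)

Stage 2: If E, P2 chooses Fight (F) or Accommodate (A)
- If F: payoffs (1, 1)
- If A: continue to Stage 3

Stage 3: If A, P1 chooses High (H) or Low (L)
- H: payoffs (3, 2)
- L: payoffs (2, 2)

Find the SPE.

SPE: (E, A, H); Outcome (3, 2)

Work:
Stage 3: P1 chooses H (3 vs 2)
Stage 2: P2: F->1, A->2 (anticipating H). Choose A
Stage 1: P1: O->1, E->3 (anticipating A, H). Choose E
SPE path: E -> A -> H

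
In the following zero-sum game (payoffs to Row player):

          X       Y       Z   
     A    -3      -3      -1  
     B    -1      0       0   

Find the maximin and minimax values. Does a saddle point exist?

Maximin = -1, Minimax = -1, Saddle: True

Work:
Row minimums: [-3, -1] → maximin = -1
Column maximums: [-1, 0, 0] → minimax = -1
Saddle point exists! Game value = -1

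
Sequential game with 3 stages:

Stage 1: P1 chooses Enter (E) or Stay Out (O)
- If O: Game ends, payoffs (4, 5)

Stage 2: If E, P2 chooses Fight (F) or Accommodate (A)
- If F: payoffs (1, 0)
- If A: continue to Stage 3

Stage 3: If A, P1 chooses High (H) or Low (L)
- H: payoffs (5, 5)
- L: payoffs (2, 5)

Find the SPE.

SPE: (E, A, H); Outcome (5, 5)

Work:
Stage 3: P1 chooses H (5 vs 2)
Stage 2: P2: F->0, A->5 (anticipating H). Choose A
Stage 1: P1: O->4, E->5 (anticipating A, H). Choose E
SPE path: E -> A -> H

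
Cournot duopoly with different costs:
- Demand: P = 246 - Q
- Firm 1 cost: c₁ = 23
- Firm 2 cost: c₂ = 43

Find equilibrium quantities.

q₁* = 81.0, q₂* = 61.0

Work:
Reaction: q₁ = (246 - 23 - q₂)/2
Reaction: q₂ = (246 - 43 - q₁)/2
Solve simultaneously:
q₁* = (246 - 2×23 + 43)/3 = 81.0
q₂* = (246 - 2×43 + 23)/3 = 61.0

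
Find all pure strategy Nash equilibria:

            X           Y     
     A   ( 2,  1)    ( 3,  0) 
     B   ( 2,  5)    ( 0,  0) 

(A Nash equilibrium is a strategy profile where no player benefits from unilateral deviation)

Nash equilibrium: (A, X), (B, X)

Work:
Best responses:
  P1 vs X: payoffs [2, 2] → best response A/B (payoff 2)
  P1 vs Y: payoffs [3, 0] → best response A (payoff 3)
  P2 vs A: payoffs [1, 0] → best response X (payoff 1)
  P2 vs B: payoffs [5, 0] → best response X (payoff 5)
Mutual best responses: (A,X), (B,X) → Nash equilibria.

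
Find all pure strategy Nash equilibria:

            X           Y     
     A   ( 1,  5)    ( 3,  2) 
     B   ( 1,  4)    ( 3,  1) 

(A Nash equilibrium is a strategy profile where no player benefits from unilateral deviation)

Nash equilibrium: (A, X), (B, X)

Work:
Best responses:
  P1 vs X: payoffs [1, 1] → best response A/B (payoff 1)
  P1 vs Y: payoffs [3, 3] → best response A/B (payoff 3)
  P2 vs A: payoffs [5, 2] → best response X (payoff 5)
  P2 vs B: payoffs [4, 1] → best response X (payoff 4)
Mutual best responses: (A,X), (B,X) → Nash equilibria.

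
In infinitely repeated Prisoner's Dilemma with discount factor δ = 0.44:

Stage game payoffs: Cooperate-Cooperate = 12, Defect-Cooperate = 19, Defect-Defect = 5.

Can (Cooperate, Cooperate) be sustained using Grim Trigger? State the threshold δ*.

δ* = 0.5; since δ = 0.44 < 0.5, cooperation cannot be sustained

Work:
For Grim Trigger:
Cooperate forever: 12/(1-δ)
Defect then punished: 19 + 5·δ/(1-δ)
Need: 12/(1-δ) ≥ 19 + 5·δ/(1-δ)
Solving: δ ≥ (T-R)/(T-P) = (19-12)/(19-5) = 0.5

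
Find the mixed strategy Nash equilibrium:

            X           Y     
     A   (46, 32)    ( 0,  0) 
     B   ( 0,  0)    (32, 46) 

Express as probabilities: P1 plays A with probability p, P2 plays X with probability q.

p = 0.5897, q = 0.4103

Work:
Find probabilities that make opponent indifferent:
P2 chooses q to make P1 indifferent between A and B
P1 chooses p to make P2 indifferent between X and Y
Mixed NE: P1 plays (A: 0.5897, B: 0.4103), P2 plays (X: 0.4103, Y: 0.5897)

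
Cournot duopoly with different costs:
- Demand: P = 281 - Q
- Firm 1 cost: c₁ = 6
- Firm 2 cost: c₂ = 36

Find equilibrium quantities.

q₁* = 101.67, q₂* = 71.67

Work:
Reaction: q₁ = (281 - 6 - q₂)/2
Reaction: q₂ = (281 - 36 - q₁)/2
Solve simultaneously:
q₁* = (281 - 2×6 + 36)/3 = 101.67
q₂* = (281 - 2×36 + 6)/3 = 71.67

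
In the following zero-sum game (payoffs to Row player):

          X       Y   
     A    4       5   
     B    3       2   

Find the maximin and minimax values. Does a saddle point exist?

Maximin = 4, Minimax = 4, Saddle: True

Work:
Row minimums: [4, 2] → maximin = 4
Column maximums: [4, 5] → minimax = 4
Saddle point exists! Game value = 4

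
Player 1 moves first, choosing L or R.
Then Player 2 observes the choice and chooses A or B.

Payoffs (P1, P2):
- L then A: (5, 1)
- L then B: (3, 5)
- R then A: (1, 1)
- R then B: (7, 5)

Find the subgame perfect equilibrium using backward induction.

P1 plays R, P2 plays B after L and B after R; Payoff (7, 5)

Work:
Backward induction:
After L: P2 chooses B → P1 gets 3
After R: P2 chooses B → P1 gets 7
P1 chooses R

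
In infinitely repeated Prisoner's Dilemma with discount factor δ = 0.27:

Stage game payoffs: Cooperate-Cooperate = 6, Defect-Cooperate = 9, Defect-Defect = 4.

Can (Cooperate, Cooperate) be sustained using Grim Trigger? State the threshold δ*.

δ* = 0.6; since δ = 0.27 < 0.6, cooperation cannot be sustained

Work:
For Grim Trigger:
Cooperate forever: 6/(1-δ)
Defect then punished: 9 + 4·δ/(1-δ)
Need: 6/(1-δ) ≥ 9 + 4·δ/(1-δ)
Solving: δ ≥ (T-R)/(T-P) = (9-6)/(9-4) = 0.6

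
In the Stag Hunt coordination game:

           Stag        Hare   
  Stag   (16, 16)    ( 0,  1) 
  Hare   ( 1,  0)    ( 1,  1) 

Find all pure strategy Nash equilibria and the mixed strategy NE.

Pure NE: (Stag, Stag) and (Hare, Hare); Mixed NE: p = 0.0625, q = 0.0625

Work:
Check pure NE:
(Stag, Stag): (16, 16) - no unilateral deviation beneficial
(Hare, Hare): (1, 1) - no unilateral deviation beneficial
Mixed NE: P1 plays Stag with p = 0.0625, P2 plays Stag with q = 0.0625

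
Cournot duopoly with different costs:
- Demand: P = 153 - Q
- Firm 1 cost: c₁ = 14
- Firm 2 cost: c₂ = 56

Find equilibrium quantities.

q₁* = 60.33, q₂* = 18.33

Work:
Reaction: q₁ = (153 - 14 - q₂)/2
Reaction: q₂ = (153 - 56 - q₁)/2
Solve simultaneously:
q₁* = (153 - 2×14 + 56)/3 = 60.33
q₂* = (153 - 2×56 + 14)/3 = 18.33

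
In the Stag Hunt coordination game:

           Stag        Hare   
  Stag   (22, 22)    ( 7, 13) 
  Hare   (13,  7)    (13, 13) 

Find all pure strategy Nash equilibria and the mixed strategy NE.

Pure NE: (Stag, Stag) and (Hare, Hare); Mixed NE: p = 0.4, q = 0.4

Work:
Check pure NE:
(Stag, Stag): (22, 22) - no unilateral deviation beneficial
(Hare, Hare): (13, 13) - no unilateral deviation beneficial
Mixed NE: P1 plays Stag with p = 0.4, P2 plays Stag with q = 0.4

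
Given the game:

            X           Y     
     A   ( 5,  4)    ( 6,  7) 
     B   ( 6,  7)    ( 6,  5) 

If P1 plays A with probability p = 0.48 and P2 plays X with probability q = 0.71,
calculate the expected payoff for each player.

E[P1] = 5.6592, E[P2] = 5.676

Work:
E[P1] = p·q·π₁(A,X) + p·(1-q)·π₁(A,Y) + (1-p)·q·π₁(B,X) + (1-p)·(1-q)·π₁(B,Y)
= 0.48·0.71·5 + 0.48·0.29·6 + 0.52·0.71·6 + 0.52·0.29·6
= 5.6592

E[P2] = 5.676 (similar calculation)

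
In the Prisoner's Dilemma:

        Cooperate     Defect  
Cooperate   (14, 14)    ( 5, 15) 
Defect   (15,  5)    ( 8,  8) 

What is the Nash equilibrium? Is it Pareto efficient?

(Defect, Defect) is NE; not Pareto efficient

Work:
Defect dominates Cooperate for both players:
If P2 cooperates: Defect (15) > Cooperate (14)
If P2 defects: Defect (8) > Cooperate (5)
NE: (Defect, Defect) with payoff (8, 8)
But (Cooperate, Cooperate) = (14, 14) Pareto dominates (8, 8)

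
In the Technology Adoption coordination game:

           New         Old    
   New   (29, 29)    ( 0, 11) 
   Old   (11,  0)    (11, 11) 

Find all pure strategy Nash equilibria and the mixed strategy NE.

Pure NE: (New, New) and (Old, Old); Mixed NE: p = 0.3793, q = 0.3793

Work:
Check pure NE:
(New, New): (29, 29) - no unilateral deviation beneficial
(Old, Old): (11, 11) - no unilateral deviation beneficial
Mixed NE: P1 plays New with p = 0.3793, P2 plays New with q = 0.3793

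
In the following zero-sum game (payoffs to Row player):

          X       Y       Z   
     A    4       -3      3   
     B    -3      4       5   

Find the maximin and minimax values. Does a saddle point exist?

Maximin = -3, Minimax = 4, Saddle: False

Work:
Row minimums: [-3, -3] → maximin = -3
Column maximums: [4, 4, 5] → minimax = 4
No saddle point (maximin ≠ minimax). Mixed strategy needed.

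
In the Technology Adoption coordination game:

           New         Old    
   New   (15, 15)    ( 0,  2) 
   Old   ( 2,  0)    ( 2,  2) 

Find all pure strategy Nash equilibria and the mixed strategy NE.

Pure NE: (New, New) and (Old, Old); Mixed NE: p = 0.1333, q = 0.1333

Work:
Check pure NE:
(New, New): (15, 15) - no unilateral deviation beneficial
(Old, Old): (2, 2) - no unilateral deviation beneficial
Mixed NE: P1 plays New with p = 0.1333, P2 plays New with q = 0.1333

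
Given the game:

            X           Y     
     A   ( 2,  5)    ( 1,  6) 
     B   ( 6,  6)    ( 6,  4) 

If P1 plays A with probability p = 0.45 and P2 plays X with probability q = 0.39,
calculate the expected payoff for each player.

E[P1] = 3.9255, E[P2] = 5.1535

Work:
E[P1] = p·q·π₁(A,X) + p·(1-q)·π₁(A,Y) + (1-p)·q·π₁(B,X) + (1-p)·(1-q)·π₁(B,Y)
= 0.45·0.39·2 + 0.45·0.61·1 + 0.55·0.39·6 + 0.55·0.61·6
= 3.9255

E[P2] = 5.1535 (similar calculation)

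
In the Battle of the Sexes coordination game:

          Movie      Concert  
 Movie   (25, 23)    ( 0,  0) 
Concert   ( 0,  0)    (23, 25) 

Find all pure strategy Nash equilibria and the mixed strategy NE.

Pure NE: (Movie, Movie) and (Concert, Concert); Mixed NE: p = 0.5208, q = 0.4792

Work:
Check pure NE:
(Movie, Movie): (25, 23) - no unilateral deviation beneficial
(Concert, Concert): (23, 25) - no unilateral deviation beneficial
Mixed NE: P1 plays Movie with p = 0.5208, P2 plays Movie with q = 0.4792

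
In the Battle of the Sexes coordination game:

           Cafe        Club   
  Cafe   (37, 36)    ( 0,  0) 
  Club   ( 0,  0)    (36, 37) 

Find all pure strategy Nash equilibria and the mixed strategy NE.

Pure NE: (Cafe, Cafe) and (Club, Club); Mixed NE: p = 0.5068, q = 0.4932

Work:
Check pure NE:
(Cafe, Cafe): (37, 36) - no unilateral deviation beneficial
(Club, Club): (36, 37) - no unilateral deviation beneficial
Mixed NE: P1 plays Cafe with p = 0.5068, P2 plays Cafe with q = 0.4932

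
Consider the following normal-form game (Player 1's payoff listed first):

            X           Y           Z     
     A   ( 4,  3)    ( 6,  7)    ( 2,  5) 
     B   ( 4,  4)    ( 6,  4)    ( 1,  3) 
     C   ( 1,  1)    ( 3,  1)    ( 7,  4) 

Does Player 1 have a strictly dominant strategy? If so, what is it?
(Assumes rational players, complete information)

No strictly dominant strategy exists for Player 1

Work:
A strategy strictly dominates another if it gives a strictly higher payoff against every opponent action. Compare each pair of P1's strategies column-by-column:
  A vs B: [4 vs 4, 6 vs 6, 2 vs 1] → A does not strictly dominate B (column X: 4 ≤ 4)
  A vs C: [4 vs 1, 6 vs 3, 2 vs 7] → A does not strictly dominate C (column Z: 2 ≤ 7)
  B vs A: [4 vs 4, 6 vs 6, 1 vs 2] → B does not strictly dominate A (column X: 4 ≤ 4)
  B vs C: [4 vs 1, 6 vs 3, 1 vs 7] → B does not strictly dominate C (column Z: 1 ≤ 7)
  C vs A: [1 vs 4, 3 vs 6, 7 vs 2] → C does not strictly dominate A (column X: 1 ≤ 4)
  C vs B: [1 vs 4, 3 vs 6, 7 vs 1] → C does not strictly dominate B (column X: 1 ≤ 4)
No single strategy strictly dominates all others → no strictly dominant strategy.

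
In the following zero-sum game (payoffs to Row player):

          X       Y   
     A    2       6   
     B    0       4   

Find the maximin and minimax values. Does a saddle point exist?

Maximin = 2, Minimax = 2, Saddle: True

Work:
Row minimums: [2, 0] → maximin = 2
Column maximums: [2, 6] → minimax = 2
Saddle point exists! Game value = 2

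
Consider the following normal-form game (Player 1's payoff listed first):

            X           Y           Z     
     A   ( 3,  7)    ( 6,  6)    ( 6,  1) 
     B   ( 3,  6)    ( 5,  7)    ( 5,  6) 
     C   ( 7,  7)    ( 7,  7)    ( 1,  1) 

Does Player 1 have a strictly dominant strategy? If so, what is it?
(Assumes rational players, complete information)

No strictly dominant strategy exists for Player 1

Work:
A strategy strictly dominates another if it gives a strictly higher payoff against every opponent action. Compare each pair of P1's strategies column-by-column:
  A vs B: [3 vs 3, 6 vs 5, 6 vs 5] → A does not strictly dominate B (column X: 3 ≤ 3)
  A vs C: [3 vs 7, 6 vs 7, 6 vs 1] → A does not strictly dominate C (column X: 3 ≤ 7)
  B vs A: [3 vs 3, 5 vs 6, 5 vs 6] → B does not strictly dominate A (column X: 3 ≤ 3)
  B vs C: [3 vs 7, 5 vs 7, 5 vs 1] → B does not strictly dominate C (column X: 3 ≤ 7)
  C vs A: [7 vs 3, 7 vs 6, 1 vs 6] → C does not strictly dominate A (column Z: 1 ≤ 6)
  C vs B: [7 vs 3, 7 vs 5, 1 vs 5] → C does not strictly dominate B (column Z: 1 ≤ 5)
No single strategy strictly dominates all others → no strictly dominant strategy.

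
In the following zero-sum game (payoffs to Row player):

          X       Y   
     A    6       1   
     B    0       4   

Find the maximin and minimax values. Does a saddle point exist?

Maximin = 1, Minimax = 4, Saddle: False

Work:
Row minimums: [1, 0] → maximin = 1
Column maximums: [6, 4] → minimax = 4
No saddle point (maximin ≠ minimax). Mixed strategy needed.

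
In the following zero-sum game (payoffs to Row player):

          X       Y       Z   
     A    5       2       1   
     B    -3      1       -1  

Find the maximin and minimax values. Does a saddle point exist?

Maximin = 1, Minimax = 1, Saddle: True

Work:
Row minimums: [1, -3] → maximin = 1
Column maximums: [5, 2, 1] → minimax = 1
Saddle point exists! Game value = 1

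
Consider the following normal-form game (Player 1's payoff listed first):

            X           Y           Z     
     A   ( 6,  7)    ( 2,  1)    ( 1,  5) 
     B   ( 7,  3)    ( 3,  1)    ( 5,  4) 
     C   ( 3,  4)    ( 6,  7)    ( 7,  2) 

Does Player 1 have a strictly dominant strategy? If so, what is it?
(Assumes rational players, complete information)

No strictly dominant strategy exists for Player 1

Work:
A strategy strictly dominates another if it gives a strictly higher payoff against every opponent action. Compare each pair of P1's strategies column-by-column:
  A vs B: [6 vs 7, 2 vs 3, 1 vs 5] → A does not strictly dominate B (column X: 6 ≤ 7)
  A vs C: [6 vs 3, 2 vs 6, 1 vs 7] → A does not strictly dominate C (column Y: 2 ≤ 6)
  B vs A: [7 vs 6, 3 vs 2, 5 vs 1] → B strictly dominates A
  B vs C: [7 vs 3, 3 vs 6, 5 vs 7] → B does not strictly dominate C (column Y: 3 ≤ 6)
  C vs A: [3 vs 6, 6 vs 2, 7 vs 1] → C does not strictly dominate A (column X: 3 ≤ 6)
  C vs B: [3 vs 7, 6 vs 3, 7 vs 5] → C does not strictly dominate B (column X: 3 ≤ 7)
No single strategy strictly dominates all others → no strictly dominant strategy.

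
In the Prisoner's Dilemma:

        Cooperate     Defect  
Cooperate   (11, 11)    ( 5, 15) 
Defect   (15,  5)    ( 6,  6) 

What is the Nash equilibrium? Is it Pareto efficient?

(Defect, Defect) is NE; not Pareto efficient

Work:
Defect dominates Cooperate for both players:
If P2 cooperates: Defect (15) > Cooperate (11)
If P2 defects: Defect (6) > Cooperate (5)
NE: (Defect, Defect) with payoff (6, 6)
But (Cooperate, Cooperate) = (11, 11) Pareto dominates (6, 6)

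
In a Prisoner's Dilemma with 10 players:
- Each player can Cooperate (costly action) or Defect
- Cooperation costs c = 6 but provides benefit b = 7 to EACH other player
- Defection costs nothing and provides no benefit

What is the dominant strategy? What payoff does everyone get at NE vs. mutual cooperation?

Dominant: Defect; NE payoff = 0; Coop payoff = 57

Work:
Defect dominates (saves cost c = 6, benefit to others is external)
NE: All defect → everyone gets 0
If all cooperate: each receives (9)×7 - 6 = 57
Social dilemma: 57 > 0 but NE gives 0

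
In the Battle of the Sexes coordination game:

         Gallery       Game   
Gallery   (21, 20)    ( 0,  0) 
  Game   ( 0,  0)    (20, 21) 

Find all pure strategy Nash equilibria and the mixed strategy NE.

Pure NE: (Gallery, Gallery) and (Game, Game); Mixed NE: p = 0.5122, q = 0.4878

Work:
Check pure NE:
(Gallery, Gallery): (21, 20) - no unilateral deviation beneficial
(Game, Game): (20, 21) - no unilateral deviation beneficial
Mixed NE: P1 plays Gallery with p = 0.5122, P2 plays Gallery with q = 0.4878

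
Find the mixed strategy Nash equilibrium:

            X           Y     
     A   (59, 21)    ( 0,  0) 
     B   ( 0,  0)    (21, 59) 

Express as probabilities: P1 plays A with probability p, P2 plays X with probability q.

p = 0.7375, q = 0.2625

Work:
Find probabilities that make opponent indifferent:
P2 chooses q to make P1 indifferent between A and B
P1 chooses p to make P2 indifferent between X and Y
Mixed NE: P1 plays (A: 0.7375, B: 0.2625), P2 plays (X: 0.2625, Y: 0.7375)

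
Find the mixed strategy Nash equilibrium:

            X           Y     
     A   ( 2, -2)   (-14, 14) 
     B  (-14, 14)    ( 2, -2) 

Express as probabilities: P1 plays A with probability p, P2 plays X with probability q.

p = 0.5, q = 0.5

Work:
Find probabilities that make opponent indifferent:
P2 chooses q to make P1 indifferent between A and B
P1 chooses p to make P2 indifferent between X and Y
Mixed NE: P1 plays (A: 0.5, B: 0.5), P2 plays (X: 0.5, Y: 0.5)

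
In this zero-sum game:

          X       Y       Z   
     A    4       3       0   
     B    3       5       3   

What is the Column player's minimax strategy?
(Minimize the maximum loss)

Column should play Z, value = 3

Work:
Column player minimizes Row's maximum payoff:
Column X: max payoff to Row = 4
Column Y: max payoff to Row = 5
Column Z: max payoff to Row = 3
Minimum is 3, achieved by column Z.
Minimax strategy: Z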